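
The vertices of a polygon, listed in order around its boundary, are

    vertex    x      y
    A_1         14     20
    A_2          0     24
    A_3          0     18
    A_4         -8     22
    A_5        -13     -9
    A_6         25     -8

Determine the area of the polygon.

889.5

Apply Gauss's area formula: 2A = Σ (x_i·y_{i+1} − x_{i+1}·y_i), indices taken mod 6.
Σ = (336) + (0) + (144) + (358) + (329) + (612) = 1779
Area = |Σ|/2 = 889.5.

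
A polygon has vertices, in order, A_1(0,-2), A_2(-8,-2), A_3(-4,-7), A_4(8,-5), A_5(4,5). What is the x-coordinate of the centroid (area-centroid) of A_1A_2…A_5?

17/15

Apply the shoelace formula. First the cross-terms c_i = x_i·y_{i+1} − x_{i+1}·y_i:
  -16, 48, 76, 60, -8  ⇒  2A = 160, A = 80.
Then Σ (x_i + x_{i+1})·c_i = 544, so x̄ = 544 / (6·80) = 17/15.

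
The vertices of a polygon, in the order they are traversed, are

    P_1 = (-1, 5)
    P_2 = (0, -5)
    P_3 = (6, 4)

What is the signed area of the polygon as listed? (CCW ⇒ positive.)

34.5

P_1→P_2: (-1)(-5) − (0)(5) = 5
P_2→P_3: (0)(4) − (6)(-5) = 30
P_3→P_1: (6)(5) − (-1)(4) = 34
Σ = 69
Signed area = Σ/2 = 34.5 (positive ⇒ counter-clockwise traversal).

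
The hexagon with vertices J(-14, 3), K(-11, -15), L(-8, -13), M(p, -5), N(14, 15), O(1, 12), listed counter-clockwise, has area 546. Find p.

14

The doubled signed area Σ (x_i y_{i+1} − x_{i+1} y_i) is linear in p.
With p=0 it equals 700; the coefficient of p is 28 (from the two edges through M).
So 28·p + 700 = 2·546 = 1092 ⇒ p = 14.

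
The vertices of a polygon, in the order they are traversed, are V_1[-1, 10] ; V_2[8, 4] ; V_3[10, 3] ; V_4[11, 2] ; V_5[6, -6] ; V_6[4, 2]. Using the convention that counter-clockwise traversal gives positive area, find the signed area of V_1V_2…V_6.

Apply Gauss's area formula: 2A = Σ (x_i·y_{i+1} − x_{i+1}·y_i), indices taken mod 6.
Cross-terms: -84, -16, -13, -78, 36, 42  ⇒  Σ = -113
Signed area = Σ/2 = -56.5 (negative ⇒ clockwise traversal).

-56.5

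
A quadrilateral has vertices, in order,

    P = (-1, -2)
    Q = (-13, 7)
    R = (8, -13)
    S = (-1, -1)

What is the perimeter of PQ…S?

|PQ| = √((-12)² + (9)²) = √225 = 15
|QR| = √((21)² + (-20)²) = √841 = 29
|RS| = √((-9)² + (12)²) = √225 = 15
|SP| = √((0)² + (-1)²) = √1 = 1
Perimeter = 15 + 29 + 15 + 1 = 60.

60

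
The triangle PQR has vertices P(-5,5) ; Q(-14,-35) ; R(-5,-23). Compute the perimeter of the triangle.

84

|PQ| = √((-9)² + (-40)²) = √1681 = 41
|QR| = √((9)² + (12)²) = √225 = 15
|RP| = √((0)² + (28)²) = √784 = 28
Perimeter = 41 + 15 + 28 = 84.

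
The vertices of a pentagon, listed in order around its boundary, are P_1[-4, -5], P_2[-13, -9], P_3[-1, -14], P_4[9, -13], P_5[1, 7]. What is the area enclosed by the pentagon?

Cross-terms: -29, 173, 139, 76, 23  ⇒  Σ = 382
Area = |Σ|/2 = 191.

191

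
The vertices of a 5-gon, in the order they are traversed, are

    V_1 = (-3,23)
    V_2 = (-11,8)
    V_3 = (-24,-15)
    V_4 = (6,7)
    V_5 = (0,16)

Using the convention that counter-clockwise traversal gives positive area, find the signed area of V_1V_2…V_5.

Apply the surveyor's formula: 2A = Σ (x_i·y_{i+1} − x_{i+1}·y_i), indices taken mod 5.
Cross-terms: 229, 357, -78, 96, 48  ⇒  Σ = 652
Signed area = Σ/2 = 326 (positive ⇒ counter-clockwise traversal).

326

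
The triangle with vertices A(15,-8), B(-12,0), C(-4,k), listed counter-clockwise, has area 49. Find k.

The doubled signed area Σ (x_i y_{i+1} − x_{i+1} y_i) is linear in k.
With k=0 it equals -64; the coefficient of k is -27 (from the two edges through C).
So -27·k + -64 = 2·49 = 98 ⇒ k = -6.

-6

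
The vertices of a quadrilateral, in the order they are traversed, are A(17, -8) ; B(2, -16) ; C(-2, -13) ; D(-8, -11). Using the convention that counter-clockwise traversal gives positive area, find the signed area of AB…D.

-72.5

Apply the shoelace (surveyor's) formula: 2A = Σ (x_i·y_{i+1} − x_{i+1}·y_i), indices taken mod 4.
Cross-terms: -256, -58, -82, 251  ⇒  Σ = -145
Signed area = Σ/2 = -72.5 (negative ⇒ clockwise traversal).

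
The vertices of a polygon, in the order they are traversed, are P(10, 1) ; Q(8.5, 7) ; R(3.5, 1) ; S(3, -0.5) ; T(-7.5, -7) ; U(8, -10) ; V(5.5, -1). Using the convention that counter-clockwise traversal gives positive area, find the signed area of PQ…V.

104.75

Apply Gauss's area formula: 2A = Σ (x_i·y_{i+1} − x_{i+1}·y_i), indices taken mod 7.
P→Q: (10)(7) − (8.5)(1) = 61.5
Q→R: (8.5)(1) − (3.5)(7) = -16
R→S: (3.5)(-0.5) − (3)(1) = -4.75
S→T: (3)(-7) − (-7.5)(-0.5) = -24.75
T→U: (-7.5)(-10) − (8)(-7) = 131
U→V: (8)(-1) − (5.5)(-10) = 47
V→P: (5.5)(1) − (10)(-1) = 15.5
Σ = 209.5
Signed area = Σ/2 = 104.75 (positive ⇒ counter-clockwise traversal).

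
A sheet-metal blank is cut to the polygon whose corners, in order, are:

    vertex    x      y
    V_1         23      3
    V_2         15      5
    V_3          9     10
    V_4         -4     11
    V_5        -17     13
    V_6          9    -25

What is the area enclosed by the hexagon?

Σ = (70) + (105) + (139) + (135) + (308) + (602) = 1359
Area = |Σ|/2 = 679.5.

679.5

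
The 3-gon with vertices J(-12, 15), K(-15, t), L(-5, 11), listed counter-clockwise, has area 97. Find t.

The doubled signed area Σ (x_i y_{i+1} − x_{i+1} y_i) is linear in t.
With t=0 it equals 117; the coefficient of t is -7 (from the two edges through K).
So -7·t + 117 = 2·97 = 194 ⇒ t = -11.

-11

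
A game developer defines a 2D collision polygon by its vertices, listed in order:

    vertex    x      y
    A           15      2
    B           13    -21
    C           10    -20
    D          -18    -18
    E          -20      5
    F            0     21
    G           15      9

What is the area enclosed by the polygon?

Apply the surveyor's formula: 2A = Σ (x_i·y_{i+1} − x_{i+1}·y_i), indices taken mod 7.
Σ = (-341) + (-50) + (-540) + (-450) + (-420) + (-315) + (-105) = -2221
Area = |Σ|/2 = 1110.5.

1110.5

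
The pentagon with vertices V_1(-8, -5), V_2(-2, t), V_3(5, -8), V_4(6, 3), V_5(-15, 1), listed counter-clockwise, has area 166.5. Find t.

-10

The doubled signed area Σ (x_i y_{i+1} − x_{i+1} y_i) is linear in t.
With t=0 it equals 203; the coefficient of t is -13 (from the two edges through V_2).
So -13·t + 203 = 2·166.5 = 333 ⇒ t = -10.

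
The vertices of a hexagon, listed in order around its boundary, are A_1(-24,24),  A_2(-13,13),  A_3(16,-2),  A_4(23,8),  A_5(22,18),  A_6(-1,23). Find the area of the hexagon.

Σ = (0) + (-182) + (174) + (238) + (524) + (528) = 1282
Area = |Σ|/2 = 641.

641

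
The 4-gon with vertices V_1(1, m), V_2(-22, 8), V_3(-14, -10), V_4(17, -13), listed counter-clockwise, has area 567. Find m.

Write out the shoelace sum; only the two edges meeting at V_1 involve m:
2·Area = [(17·m − 1·(-13)) + (1·8 − (-22)·m)] + 684
       = 39·m + 705 = 1134
⇒ m = 11.

11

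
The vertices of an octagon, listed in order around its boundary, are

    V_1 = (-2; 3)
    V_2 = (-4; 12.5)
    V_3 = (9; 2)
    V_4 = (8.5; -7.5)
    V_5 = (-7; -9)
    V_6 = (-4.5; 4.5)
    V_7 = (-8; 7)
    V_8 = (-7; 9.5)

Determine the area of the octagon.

Apply the shoelace (surveyor's) formula: 2A = Σ (x_i·y_{i+1} − x_{i+1}·y_i), indices taken mod 8.
Cross-terms: -13, -120.5, -84.5, -129, -72, 4.5, -27, -2  ⇒  Σ = -443.5
Area = |Σ|/2 = 221.75.

221.75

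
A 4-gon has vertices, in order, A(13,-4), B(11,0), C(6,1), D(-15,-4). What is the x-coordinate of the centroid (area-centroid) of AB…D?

Apply the shoelace formula. First the cross-terms c_i = x_i·y_{i+1} − x_{i+1}·y_i:
  44, 11, -9, 112  ⇒  2A = 158, A = 79.
Then Σ (x_i + x_{i+1})·c_i = 1100, so x̄ = 1100 / (6·79) = 550/237.

550/237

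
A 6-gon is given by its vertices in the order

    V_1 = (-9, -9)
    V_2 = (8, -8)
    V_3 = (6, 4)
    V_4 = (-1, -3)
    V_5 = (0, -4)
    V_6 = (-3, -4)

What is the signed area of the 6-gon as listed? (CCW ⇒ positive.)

Apply the shoelace formula: 2A = Σ (x_i·y_{i+1} − x_{i+1}·y_i), indices taken mod 6.
Cross-terms: 144, 80, -14, 4, -12, -9  ⇒  Σ = 193
Signed area = Σ/2 = 96.5 (positive ⇒ counter-clockwise traversal).

96.5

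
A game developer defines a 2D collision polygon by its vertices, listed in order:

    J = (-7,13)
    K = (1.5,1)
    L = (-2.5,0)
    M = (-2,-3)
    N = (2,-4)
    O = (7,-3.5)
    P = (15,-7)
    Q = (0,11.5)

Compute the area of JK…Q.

Σ = (-26.5) + (2.5) + (7.5) + (14) + (21) + (3.5) + (172.5) + (80.5) = 275
Area = |Σ|/2 = 137.5.

137.5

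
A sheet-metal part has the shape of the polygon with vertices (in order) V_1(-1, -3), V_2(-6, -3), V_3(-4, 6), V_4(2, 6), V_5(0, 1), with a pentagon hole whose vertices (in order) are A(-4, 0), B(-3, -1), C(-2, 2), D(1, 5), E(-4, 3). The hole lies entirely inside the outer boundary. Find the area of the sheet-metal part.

38.5

Outer boundary:
Σ = (-15) + (-48) + (-36) + (2) + (1) = -96
Area = |Σ|/2 = 48.
Hole:
Σ = (4) + (-8) + (-12) + (23) + (12) = 19
Area = |Σ|/2 = 9.5.
Net area = 48 − 9.5 = 38.5.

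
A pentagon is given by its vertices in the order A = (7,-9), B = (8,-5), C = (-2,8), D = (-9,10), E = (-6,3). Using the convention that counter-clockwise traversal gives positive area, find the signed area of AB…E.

Cross-terms: 37, 54, 52, 33, 33  ⇒  Σ = 209
Signed area = Σ/2 = 104.5 (positive ⇒ counter-clockwise traversal).

104.5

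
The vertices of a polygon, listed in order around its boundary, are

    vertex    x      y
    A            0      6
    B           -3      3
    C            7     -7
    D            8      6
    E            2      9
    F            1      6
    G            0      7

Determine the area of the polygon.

93

Apply Gauss's area formula: 2A = Σ (x_i·y_{i+1} − x_{i+1}·y_i), indices taken mod 7.
Σ = (18) + (0) + (98) + (60) + (3) + (7) + (0) = 186
Area = |Σ|/2 = 93.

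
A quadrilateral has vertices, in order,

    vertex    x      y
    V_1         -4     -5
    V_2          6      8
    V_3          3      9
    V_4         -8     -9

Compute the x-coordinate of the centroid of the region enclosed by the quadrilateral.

Apply the surveyor's formula. First the cross-terms c_i = x_i·y_{i+1} − x_{i+1}·y_i:
  -2, 30, 45, 4  ⇒  2A = 77, A = 38.5.
Then Σ (x_i + x_{i+1})·c_i = -7, so x̄ = -7 / (6·38.5) = -1/33.

-1/33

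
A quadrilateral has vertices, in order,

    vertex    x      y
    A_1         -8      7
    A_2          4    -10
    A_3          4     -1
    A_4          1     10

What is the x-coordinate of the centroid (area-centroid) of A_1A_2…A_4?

Apply the surveyor's formula. First the cross-terms c_i = x_i·y_{i+1} − x_{i+1}·y_i:
  52, 36, 41, 87  ⇒  2A = 216, A = 108.
Then Σ (x_i + x_{i+1})·c_i = -324, so x̄ = -324 / (6·108) = -0.5.

-0.5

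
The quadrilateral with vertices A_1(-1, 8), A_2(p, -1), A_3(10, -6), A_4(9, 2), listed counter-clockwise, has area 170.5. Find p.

The doubled signed area Σ (x_i y_{i+1} − x_{i+1} y_i) is linear in p.
With p=0 it equals 159; the coefficient of p is -14 (from the two edges through A_2).
So -14·p + 159 = 2·170.5 = 341 ⇒ p = -13.

-13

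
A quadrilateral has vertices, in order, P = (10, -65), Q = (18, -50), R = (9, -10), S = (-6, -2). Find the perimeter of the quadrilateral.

|PQ| = √((8)² + (15)²) = √289 = 17
|QR| = √((-9)² + (40)²) = √1681 = 41
|RS| = √((-15)² + (8)²) = √289 = 17
|SP| = √((16)² + (-63)²) = √4225 = 65
Perimeter = 17 + 41 + 17 + 65 = 140.

140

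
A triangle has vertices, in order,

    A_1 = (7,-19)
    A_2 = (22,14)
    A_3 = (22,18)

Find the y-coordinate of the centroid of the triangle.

13/3

Apply the shoelace (surveyor's) formula. First the cross-terms c_i = x_i·y_{i+1} − x_{i+1}·y_i:
  516, 88, -544  ⇒  2A = 60, A = 30.
Then Σ (y_i + y_{i+1})·c_i = 780, so ȳ = 780 / (6·30) = 13/3.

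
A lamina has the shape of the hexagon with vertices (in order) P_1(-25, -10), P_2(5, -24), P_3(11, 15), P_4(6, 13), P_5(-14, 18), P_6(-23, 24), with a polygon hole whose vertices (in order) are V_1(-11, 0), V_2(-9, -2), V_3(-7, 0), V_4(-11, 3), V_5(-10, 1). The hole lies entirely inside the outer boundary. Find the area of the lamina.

1111.5

Outer boundary:
Apply the surveyor's formula: 2A = Σ (x_i·y_{i+1} − x_{i+1}·y_i), indices taken mod 6.
P_1→P_2: (-25)(-24) − (5)(-10) = 650
P_2→P_3: (5)(15) − (11)(-24) = 339
P_3→P_4: (11)(13) − (6)(15) = 53
P_4→P_5: (6)(18) − (-14)(13) = 290
P_5→P_6: (-14)(24) − (-23)(18) = 78
P_6→P_1: (-23)(-10) − (-25)(24) = 830
Σ = 2240
Area = |Σ|/2 = 1120.
Hole:
Σ = (22) + (-14) + (-21) + (19) + (11) = 17
Area = |Σ|/2 = 8.5.
Net area = 1120 − 8.5 = 1111.5.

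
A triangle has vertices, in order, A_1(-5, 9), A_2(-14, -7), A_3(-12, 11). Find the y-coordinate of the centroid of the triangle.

Apply Gauss's area formula. First the cross-terms c_i = x_i·y_{i+1} − x_{i+1}·y_i:
  161, -238, -53  ⇒  2A = -130, A = -65.
Then Σ (y_i + y_{i+1})·c_i = -1690, so ȳ = -1690 / (6·(-65)) = 13/3.

13/3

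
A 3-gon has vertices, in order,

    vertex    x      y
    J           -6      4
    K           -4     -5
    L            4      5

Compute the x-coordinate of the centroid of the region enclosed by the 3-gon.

Apply the surveyor's formula. First the cross-terms c_i = x_i·y_{i+1} − x_{i+1}·y_i:
  46, 0, 46  ⇒  2A = 92, A = 46.
Then Σ (x_i + x_{i+1})·c_i = -552, so x̄ = -552 / (6·46) = -2.

-2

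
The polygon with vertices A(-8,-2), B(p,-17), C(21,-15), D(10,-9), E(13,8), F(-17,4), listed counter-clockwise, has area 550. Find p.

-15

The doubled signed area Σ (x_i y_{i+1} − x_{i+1} y_i) is linear in p.
With p=0 it equals 905; the coefficient of p is -13 (from the two edges through B).
So -13·p + 905 = 2·550 = 1100 ⇒ p = -15.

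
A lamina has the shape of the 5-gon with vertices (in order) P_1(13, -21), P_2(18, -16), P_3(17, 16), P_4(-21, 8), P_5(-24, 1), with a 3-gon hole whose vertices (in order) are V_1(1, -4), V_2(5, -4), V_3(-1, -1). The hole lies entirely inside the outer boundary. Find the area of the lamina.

Outer boundary:
P_1→P_2: (13)(-16) − (18)(-21) = 170
P_2→P_3: (18)(16) − (17)(-16) = 560
P_3→P_4: (17)(8) − (-21)(16) = 472
P_4→P_5: (-21)(1) − (-24)(8) = 171
P_5→P_1: (-24)(-21) − (13)(1) = 491
Σ = 1864
Area = |Σ|/2 = 932.
Hole:
V_1→V_2: (1)(-4) − (5)(-4) = 16
V_2→V_3: (5)(-1) − (-1)(-4) = -9
V_3→V_1: (-1)(-4) − (1)(-1) = 5
Σ = 12
Area = |Σ|/2 = 6.
Net area = 932 − 6 = 926.

926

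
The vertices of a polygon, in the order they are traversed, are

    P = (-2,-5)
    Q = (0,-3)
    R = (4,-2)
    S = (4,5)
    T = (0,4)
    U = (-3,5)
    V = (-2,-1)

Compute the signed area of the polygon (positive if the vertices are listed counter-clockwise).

Σ = (6) + (12) + (28) + (16) + (12) + (13) + (8) = 95
Signed area = Σ/2 = 47.5 (positive ⇒ counter-clockwise traversal).

47.5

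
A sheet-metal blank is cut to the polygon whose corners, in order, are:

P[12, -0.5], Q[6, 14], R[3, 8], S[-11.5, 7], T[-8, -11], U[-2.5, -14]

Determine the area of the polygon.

363.125

P→Q: (12)(14) − (6)(-0.5) = 171
Q→R: (6)(8) − (3)(14) = 6
R→S: (3)(7) − (-11.5)(8) = 113
S→T: (-11.5)(-11) − (-8)(7) = 182.5
T→U: (-8)(-14) − (-2.5)(-11) = 84.5
U→P: (-2.5)(-0.5) − (12)(-14) = 169.25
Σ = 726.25
Area = |Σ|/2 = 363.125.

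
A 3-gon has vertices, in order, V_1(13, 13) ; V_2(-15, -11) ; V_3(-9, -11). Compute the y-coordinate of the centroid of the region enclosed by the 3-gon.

-3

Apply the surveyor's formula. First the cross-terms c_i = x_i·y_{i+1} − x_{i+1}·y_i:
  52, 66, 26  ⇒  2A = 144, A = 72.
Then Σ (y_i + y_{i+1})·c_i = -1296, so ȳ = -1296 / (6·72) = -3.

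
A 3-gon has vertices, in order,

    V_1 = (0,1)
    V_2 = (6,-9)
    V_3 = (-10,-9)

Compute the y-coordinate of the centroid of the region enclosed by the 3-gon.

-17/3

Apply Gauss's area formula. First the cross-terms c_i = x_i·y_{i+1} − x_{i+1}·y_i:
  -6, -144, -10  ⇒  2A = -160, A = -80.
Then Σ (y_i + y_{i+1})·c_i = 2720, so ȳ = 2720 / (6·(-80)) = -17/3.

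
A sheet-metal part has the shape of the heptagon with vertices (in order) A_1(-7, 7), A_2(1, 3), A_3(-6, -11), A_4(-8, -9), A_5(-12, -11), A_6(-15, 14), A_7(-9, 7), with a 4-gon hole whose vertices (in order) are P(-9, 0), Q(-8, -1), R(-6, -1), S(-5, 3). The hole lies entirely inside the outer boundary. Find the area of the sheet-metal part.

193

Outer boundary:
Σ = (-28) + (7) + (-34) + (-20) + (-333) + (21) + (-14) = -401
Area = |Σ|/2 = 200.5.
Hole:
Apply the shoelace formula: 2A = Σ (x_i·y_{i+1} − x_{i+1}·y_i), indices taken mod 4.
Cross-terms: 9, 2, -23, 27  ⇒  Σ = 15
Area = |Σ|/2 = 7.5.
Net area = 200.5 − 7.5 = 193.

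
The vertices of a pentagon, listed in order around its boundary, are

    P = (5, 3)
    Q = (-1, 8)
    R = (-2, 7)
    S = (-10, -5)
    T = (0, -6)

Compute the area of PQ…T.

Apply the shoelace formula: 2A = Σ (x_i·y_{i+1} − x_{i+1}·y_i), indices taken mod 5.
P→Q: (5)(8) − (-1)(3) = 43
Q→R: (-1)(7) − (-2)(8) = 9
R→S: (-2)(-5) − (-10)(7) = 80
S→T: (-10)(-6) − (0)(-5) = 60
T→P: (0)(3) − (5)(-6) = 30
Σ = 222
Area = |Σ|/2 = 111.

111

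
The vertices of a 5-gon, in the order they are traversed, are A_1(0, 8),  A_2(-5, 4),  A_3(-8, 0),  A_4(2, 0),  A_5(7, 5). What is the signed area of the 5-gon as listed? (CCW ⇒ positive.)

69

Σ = (40) + (32) + (0) + (10) + (56) = 138
Signed area = Σ/2 = 69 (positive ⇒ counter-clockwise traversal).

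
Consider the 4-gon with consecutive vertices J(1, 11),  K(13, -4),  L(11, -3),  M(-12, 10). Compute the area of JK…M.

Apply Gauss's area formula: 2A = Σ (x_i·y_{i+1} − x_{i+1}·y_i), indices taken mod 4.
Σ = (-147) + (5) + (74) + (-142) = -210
Area = |Σ|/2 = 105.

105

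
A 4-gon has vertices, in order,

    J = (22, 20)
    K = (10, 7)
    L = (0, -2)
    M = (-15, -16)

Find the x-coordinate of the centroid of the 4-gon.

Apply the shoelace (surveyor's) formula. First the cross-terms c_i = x_i·y_{i+1} − x_{i+1}·y_i:
  -46, -20, -30, 52  ⇒  2A = -44, A = -22.
Then Σ (x_i + x_{i+1})·c_i = -858, so x̄ = -858 / (6·(-22)) = 6.5.

6.5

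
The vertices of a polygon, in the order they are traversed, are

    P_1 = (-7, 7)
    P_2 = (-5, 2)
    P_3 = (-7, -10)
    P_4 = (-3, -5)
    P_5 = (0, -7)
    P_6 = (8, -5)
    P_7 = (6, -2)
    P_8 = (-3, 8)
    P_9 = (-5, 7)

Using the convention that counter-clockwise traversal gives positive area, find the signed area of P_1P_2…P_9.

128

Σ = (21) + (64) + (5) + (21) + (56) + (14) + (42) + (19) + (14) = 256
Signed area = Σ/2 = 128 (positive ⇒ counter-clockwise traversal).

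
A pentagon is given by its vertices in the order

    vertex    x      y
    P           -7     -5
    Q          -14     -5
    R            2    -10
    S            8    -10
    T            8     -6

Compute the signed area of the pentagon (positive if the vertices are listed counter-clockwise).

P→Q: (-7)(-5) − (-14)(-5) = -35
Q→R: (-14)(-10) − (2)(-5) = 150
R→S: (2)(-10) − (8)(-10) = 60
S→T: (8)(-6) − (8)(-10) = 32
T→P: (8)(-5) − (-7)(-6) = -82
Σ = 125
Signed area = Σ/2 = 62.5 (positive ⇒ counter-clockwise traversal).

62.5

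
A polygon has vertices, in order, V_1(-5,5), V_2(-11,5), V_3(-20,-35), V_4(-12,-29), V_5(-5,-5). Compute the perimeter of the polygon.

92

|V_1V_2| = √((-6)² + (0)²) = √36 = 6
|V_2V_3| = √((-9)² + (-40)²) = √1681 = 41
|V_3V_4| = √((8)² + (6)²) = √100 = 10
|V_4V_5| = √((7)² + (24)²) = √625 = 25
|V_5V_1| = √((0)² + (10)²) = √100 = 10
Perimeter = 6 + 41 + 10 + 25 + 10 = 92.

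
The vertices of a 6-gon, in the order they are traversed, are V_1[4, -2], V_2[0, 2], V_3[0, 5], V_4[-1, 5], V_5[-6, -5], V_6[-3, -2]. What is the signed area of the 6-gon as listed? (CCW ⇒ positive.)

Apply the shoelace (surveyor's) formula: 2A = Σ (x_i·y_{i+1} − x_{i+1}·y_i), indices taken mod 6.
Cross-terms: 8, 0, 5, 35, -3, 14  ⇒  Σ = 59
Signed area = Σ/2 = 29.5 (positive ⇒ counter-clockwise traversal).

29.5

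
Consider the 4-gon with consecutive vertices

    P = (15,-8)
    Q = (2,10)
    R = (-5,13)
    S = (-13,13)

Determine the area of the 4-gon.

Apply the shoelace formula: 2A = Σ (x_i·y_{i+1} − x_{i+1}·y_i), indices taken mod 4.
P→Q: (15)(10) − (2)(-8) = 166
Q→R: (2)(13) − (-5)(10) = 76
R→S: (-5)(13) − (-13)(13) = 104
S→P: (-13)(-8) − (15)(13) = -91
Σ = 255
Area = |Σ|/2 = 127.5.

127.5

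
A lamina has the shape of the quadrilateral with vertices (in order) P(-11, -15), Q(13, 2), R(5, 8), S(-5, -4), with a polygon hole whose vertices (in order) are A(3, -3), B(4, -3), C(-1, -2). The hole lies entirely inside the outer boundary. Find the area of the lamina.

158.5

Outer boundary:
Cross-terms: 173, 94, 20, 31  ⇒  Σ = 318
Area = |Σ|/2 = 159.
Hole:
Apply the surveyor's formula: 2A = Σ (x_i·y_{i+1} − x_{i+1}·y_i), indices taken mod 3.
Cross-terms: 3, -11, 9  ⇒  Σ = 1
Area = |Σ|/2 = 0.5.
Net area = 159 − 0.5 = 158.5.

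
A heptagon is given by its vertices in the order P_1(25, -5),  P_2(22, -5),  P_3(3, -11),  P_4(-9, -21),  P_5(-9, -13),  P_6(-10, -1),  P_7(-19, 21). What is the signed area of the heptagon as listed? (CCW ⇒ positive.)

-628

Apply Gauss's area formula: 2A = Σ (x_i·y_{i+1} − x_{i+1}·y_i), indices taken mod 7.
Cross-terms: -15, -227, -162, -72, -121, -229, -430  ⇒  Σ = -1256
Signed area = Σ/2 = -628 (negative ⇒ clockwise traversal).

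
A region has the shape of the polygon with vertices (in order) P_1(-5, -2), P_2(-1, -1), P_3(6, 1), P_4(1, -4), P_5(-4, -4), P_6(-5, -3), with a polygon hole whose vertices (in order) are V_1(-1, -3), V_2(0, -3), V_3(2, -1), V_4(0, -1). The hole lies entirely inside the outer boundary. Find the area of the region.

22

Outer boundary:
Apply the shoelace formula: 2A = Σ (x_i·y_{i+1} − x_{i+1}·y_i), indices taken mod 6.
Σ = (3) + (5) + (-25) + (-20) + (-8) + (-5) = -50
Area = |Σ|/2 = 25.
Hole:
V_1→V_2: (-1)(-3) − (0)(-3) = 3
V_2→V_3: (0)(-1) − (2)(-3) = 6
V_3→V_4: (2)(-1) − (0)(-1) = -2
V_4→V_1: (0)(-3) − (-1)(-1) = -1
Σ = 6
Area = |Σ|/2 = 3.
Net area = 25 − 3 = 22.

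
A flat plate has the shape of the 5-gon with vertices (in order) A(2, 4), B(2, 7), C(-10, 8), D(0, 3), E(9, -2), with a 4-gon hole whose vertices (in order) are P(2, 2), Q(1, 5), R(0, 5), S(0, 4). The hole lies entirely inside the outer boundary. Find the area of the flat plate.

Outer boundary:
Apply the surveyor's formula: 2A = Σ (x_i·y_{i+1} − x_{i+1}·y_i), indices taken mod 5.
Σ = (6) + (86) + (-30) + (-27) + (40) = 75
Area = |Σ|/2 = 37.5.
Hole:
Apply the shoelace (surveyor's) formula: 2A = Σ (x_i·y_{i+1} − x_{i+1}·y_i), indices taken mod 4.
P→Q: (2)(5) − (1)(2) = 8
Q→R: (1)(5) − (0)(5) = 5
R→S: (0)(4) − (0)(5) = 0
S→P: (0)(2) − (2)(4) = -8
Σ = 5
Area = |Σ|/2 = 2.5.
Net area = 37.5 − 2.5 = 35.

35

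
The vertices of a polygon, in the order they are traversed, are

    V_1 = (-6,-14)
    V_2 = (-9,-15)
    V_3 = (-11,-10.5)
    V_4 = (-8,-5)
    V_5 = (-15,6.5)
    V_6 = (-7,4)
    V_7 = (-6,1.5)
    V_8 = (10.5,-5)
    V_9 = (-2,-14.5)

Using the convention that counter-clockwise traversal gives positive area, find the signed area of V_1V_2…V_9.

-235.25

Cross-terms: -36, -70.5, -29, -127, -14.5, 13.5, 14.25, -162.25, -59  ⇒  Σ = -470.5
Signed area = Σ/2 = -235.25 (negative ⇒ clockwise traversal).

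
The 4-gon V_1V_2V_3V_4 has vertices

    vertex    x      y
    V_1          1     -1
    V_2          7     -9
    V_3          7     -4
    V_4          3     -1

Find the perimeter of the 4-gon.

|V_1V_2| = √((6)² + (-8)²) = √100 = 10
|V_2V_3| = √((0)² + (5)²) = √25 = 5
|V_3V_4| = √((-4)² + (3)²) = √25 = 5
|V_4V_1| = √((-2)² + (0)²) = √4 = 2
Perimeter = 10 + 5 + 5 + 2 = 22.

22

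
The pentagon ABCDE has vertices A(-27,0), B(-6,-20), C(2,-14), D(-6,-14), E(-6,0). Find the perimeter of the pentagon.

|AB| = √((21)² + (-20)²) = √841 = 29
|BC| = √((8)² + (6)²) = √100 = 10
|CD| = √((-8)² + (0)²) = √64 = 8
|DE| = √((0)² + (14)²) = √196 = 14
|EA| = √((-21)² + (0)²) = √441 = 21
Perimeter = 29 + 10 + 8 + 14 + 21 = 82.

82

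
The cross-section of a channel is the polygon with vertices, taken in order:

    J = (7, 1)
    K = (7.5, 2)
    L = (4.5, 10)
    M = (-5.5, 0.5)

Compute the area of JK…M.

60.375

Apply the shoelace formula: 2A = Σ (x_i·y_{i+1} − x_{i+1}·y_i), indices taken mod 4.
Cross-terms: 6.5, 66, 57.25, -9  ⇒  Σ = 120.75
Area = |Σ|/2 = 60.375.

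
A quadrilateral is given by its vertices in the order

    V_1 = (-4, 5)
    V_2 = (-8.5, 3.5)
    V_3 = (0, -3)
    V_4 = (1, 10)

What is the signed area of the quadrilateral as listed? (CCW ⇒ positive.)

51

Apply the surveyor's formula: 2A = Σ (x_i·y_{i+1} − x_{i+1}·y_i), indices taken mod 4.
V_1→V_2: (-4)(3.5) − (-8.5)(5) = 28.5
V_2→V_3: (-8.5)(-3) − (0)(3.5) = 25.5
V_3→V_4: (0)(10) − (1)(-3) = 3
V_4→V_1: (1)(5) − (-4)(10) = 45
Σ = 102
Signed area = Σ/2 = 51 (positive ⇒ counter-clockwise traversal).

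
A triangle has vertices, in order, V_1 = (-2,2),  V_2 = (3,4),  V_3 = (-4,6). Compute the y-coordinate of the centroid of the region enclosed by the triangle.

4

Apply Gauss's area formula. First the cross-terms c_i = x_i·y_{i+1} − x_{i+1}·y_i:
  -14, 34, 4  ⇒  2A = 24, A = 12.
Then Σ (y_i + y_{i+1})·c_i = 288, so ȳ = 288 / (6·12) = 4.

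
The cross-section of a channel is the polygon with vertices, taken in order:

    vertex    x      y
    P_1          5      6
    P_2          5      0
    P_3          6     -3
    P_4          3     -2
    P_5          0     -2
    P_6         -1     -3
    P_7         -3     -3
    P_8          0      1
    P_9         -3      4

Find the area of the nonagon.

Apply the surveyor's formula: 2A = Σ (x_i·y_{i+1} − x_{i+1}·y_i), indices taken mod 9.
Σ = (-30) + (-15) + (-3) + (-6) + (-2) + (-6) + (-3) + (3) + (-38) = -100
Area = |Σ|/2 = 50.

50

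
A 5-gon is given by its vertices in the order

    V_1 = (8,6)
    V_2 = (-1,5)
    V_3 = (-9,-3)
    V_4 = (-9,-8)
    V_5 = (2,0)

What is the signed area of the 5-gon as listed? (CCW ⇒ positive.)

83.5

Cross-terms: 46, 48, 45, 16, 12  ⇒  Σ = 167
Signed area = Σ/2 = 83.5 (positive ⇒ counter-clockwise traversal).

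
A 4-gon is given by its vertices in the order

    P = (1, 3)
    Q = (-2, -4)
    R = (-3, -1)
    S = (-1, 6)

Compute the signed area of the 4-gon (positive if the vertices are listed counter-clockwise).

-18

Cross-terms: 2, -10, -19, -9  ⇒  Σ = -36
Signed area = Σ/2 = -18 (negative ⇒ clockwise traversal).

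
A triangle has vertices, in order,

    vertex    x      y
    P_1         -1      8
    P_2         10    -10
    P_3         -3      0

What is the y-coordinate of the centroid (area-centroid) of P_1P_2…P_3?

-2/3

Apply the shoelace (surveyor's) formula. First the cross-terms c_i = x_i·y_{i+1} − x_{i+1}·y_i:
  -70, -30, -24  ⇒  2A = -124, A = -62.
Then Σ (y_i + y_{i+1})·c_i = 248, so ȳ = 248 / (6·(-62)) = -2/3.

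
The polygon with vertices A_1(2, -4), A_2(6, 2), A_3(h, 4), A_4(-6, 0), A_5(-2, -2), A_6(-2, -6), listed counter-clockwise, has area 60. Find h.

-2

Write out the shoelace sum; only the two edges meeting at A_3 involve h:
2·Area = [(6·4 − h·2) + (h·0 − (-6)·4)] + 68
       = -2·h + 116 = 120
⇒ h = -2.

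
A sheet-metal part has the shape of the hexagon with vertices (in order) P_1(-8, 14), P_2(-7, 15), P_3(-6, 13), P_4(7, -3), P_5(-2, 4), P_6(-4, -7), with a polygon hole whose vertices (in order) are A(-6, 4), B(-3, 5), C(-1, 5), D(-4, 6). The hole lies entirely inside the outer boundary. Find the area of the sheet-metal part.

75

Outer boundary:
Σ = (-22) + (-1) + (-73) + (22) + (30) + (-112) = -156
Area = |Σ|/2 = 78.
Hole:
Apply the shoelace (surveyor's) formula: 2A = Σ (x_i·y_{i+1} − x_{i+1}·y_i), indices taken mod 4.
Cross-terms: -18, -10, 14, 20  ⇒  Σ = 6
Area = |Σ|/2 = 3.
Net area = 78 − 3 = 75.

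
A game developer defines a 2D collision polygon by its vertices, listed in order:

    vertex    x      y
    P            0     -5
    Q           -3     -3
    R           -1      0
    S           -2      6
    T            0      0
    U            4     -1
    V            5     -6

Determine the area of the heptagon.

Apply Gauss's area formula: 2A = Σ (x_i·y_{i+1} − x_{i+1}·y_i), indices taken mod 7.
P→Q: (0)(-3) − (-3)(-5) = -15
Q→R: (-3)(0) − (-1)(-3) = -3
R→S: (-1)(6) − (-2)(0) = -6
S→T: (-2)(0) − (0)(6) = 0
T→U: (0)(-1) − (4)(0) = 0
U→V: (4)(-6) − (5)(-1) = -19
V→P: (5)(-5) − (0)(-6) = -25
Σ = -68
Area = |Σ|/2 = 34.

34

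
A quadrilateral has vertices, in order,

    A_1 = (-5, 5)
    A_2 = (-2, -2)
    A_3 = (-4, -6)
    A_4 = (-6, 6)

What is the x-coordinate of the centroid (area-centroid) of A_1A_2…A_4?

-109/27

Apply the surveyor's formula. First the cross-terms c_i = x_i·y_{i+1} − x_{i+1}·y_i:
  20, 4, -60, 0  ⇒  2A = -36, A = -18.
Then Σ (x_i + x_{i+1})·c_i = 436, so x̄ = 436 / (6·(-18)) = -109/27.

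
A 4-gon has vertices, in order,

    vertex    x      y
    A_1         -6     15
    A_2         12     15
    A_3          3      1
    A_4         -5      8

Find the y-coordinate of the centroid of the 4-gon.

Apply the shoelace (surveyor's) formula. First the cross-terms c_i = x_i·y_{i+1} − x_{i+1}·y_i:
  -270, -33, 29, -27  ⇒  2A = -301, A = -150.5.
Then Σ (y_i + y_{i+1})·c_i = -8988, so ȳ = -8988 / (6·(-150.5)) = 428/43.

428/43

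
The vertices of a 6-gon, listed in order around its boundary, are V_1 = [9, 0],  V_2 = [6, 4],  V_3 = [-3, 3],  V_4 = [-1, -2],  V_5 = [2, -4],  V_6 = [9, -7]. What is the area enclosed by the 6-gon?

Apply the surveyor's formula: 2A = Σ (x_i·y_{i+1} − x_{i+1}·y_i), indices taken mod 6.
V_1→V_2: (9)(4) − (6)(0) = 36
V_2→V_3: (6)(3) − (-3)(4) = 30
V_3→V_4: (-3)(-2) − (-1)(3) = 9
V_4→V_5: (-1)(-4) − (2)(-2) = 8
V_5→V_6: (2)(-7) − (9)(-4) = 22
V_6→V_1: (9)(0) − (9)(-7) = 63
Σ = 168
Area = |Σ|/2 = 84.

84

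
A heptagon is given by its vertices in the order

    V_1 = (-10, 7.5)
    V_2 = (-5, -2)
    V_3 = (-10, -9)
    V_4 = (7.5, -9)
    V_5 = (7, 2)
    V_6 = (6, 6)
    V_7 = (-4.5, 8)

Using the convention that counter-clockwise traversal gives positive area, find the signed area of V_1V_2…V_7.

234.625

Σ = (57.5) + (25) + (157.5) + (78) + (30) + (75) + (46.25) = 469.25
Signed area = Σ/2 = 234.625 (positive ⇒ counter-clockwise traversal).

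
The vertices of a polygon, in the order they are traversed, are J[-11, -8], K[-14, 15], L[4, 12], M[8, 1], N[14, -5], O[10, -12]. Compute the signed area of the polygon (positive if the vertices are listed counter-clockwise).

J→K: (-11)(15) − (-14)(-8) = -277
K→L: (-14)(12) − (4)(15) = -228
L→M: (4)(1) − (8)(12) = -92
M→N: (8)(-5) − (14)(1) = -54
N→O: (14)(-12) − (10)(-5) = -118
O→J: (10)(-8) − (-11)(-12) = -212
Σ = -981
Signed area = Σ/2 = -490.5 (negative ⇒ clockwise traversal).

-490.5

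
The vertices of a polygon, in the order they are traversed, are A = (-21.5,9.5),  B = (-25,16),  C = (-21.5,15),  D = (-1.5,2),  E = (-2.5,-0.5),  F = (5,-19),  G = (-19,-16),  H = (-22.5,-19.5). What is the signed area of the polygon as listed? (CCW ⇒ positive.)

-582.875

Apply Gauss's area formula: 2A = Σ (x_i·y_{i+1} − x_{i+1}·y_i), indices taken mod 8.
A→B: (-21.5)(16) − (-25)(9.5) = -106.5
B→C: (-25)(15) − (-21.5)(16) = -31
C→D: (-21.5)(2) − (-1.5)(15) = -20.5
D→E: (-1.5)(-0.5) − (-2.5)(2) = 5.75
E→F: (-2.5)(-19) − (5)(-0.5) = 50
F→G: (5)(-16) − (-19)(-19) = -441
G→H: (-19)(-19.5) − (-22.5)(-16) = 10.5
H→A: (-22.5)(9.5) − (-21.5)(-19.5) = -633
Σ = -1165.75
Signed area = Σ/2 = -582.875 (negative ⇒ clockwise traversal).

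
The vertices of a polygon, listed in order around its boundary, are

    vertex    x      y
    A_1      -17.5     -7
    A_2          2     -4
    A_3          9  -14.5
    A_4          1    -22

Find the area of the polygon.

Σ = (84) + (7) + (-183.5) + (-392) = -484.5
Area = |Σ|/2 = 242.25.

242.25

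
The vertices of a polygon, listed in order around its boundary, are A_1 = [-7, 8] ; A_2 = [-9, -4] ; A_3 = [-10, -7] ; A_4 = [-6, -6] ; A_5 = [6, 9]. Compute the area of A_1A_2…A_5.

117

Apply the shoelace (surveyor's) formula: 2A = Σ (x_i·y_{i+1} − x_{i+1}·y_i), indices taken mod 5.
Σ = (100) + (23) + (18) + (-18) + (111) = 234
Area = |Σ|/2 = 117.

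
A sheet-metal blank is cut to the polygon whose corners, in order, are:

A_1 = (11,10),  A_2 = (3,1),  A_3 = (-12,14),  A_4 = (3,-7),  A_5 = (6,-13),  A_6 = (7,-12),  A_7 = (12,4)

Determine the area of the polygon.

A_1→A_2: (11)(1) − (3)(10) = -19
A_2→A_3: (3)(14) − (-12)(1) = 54
A_3→A_4: (-12)(-7) − (3)(14) = 42
A_4→A_5: (3)(-13) − (6)(-7) = 3
A_5→A_6: (6)(-12) − (7)(-13) = 19
A_6→A_7: (7)(4) − (12)(-12) = 172
A_7→A_1: (12)(10) − (11)(4) = 76
Σ = 347
Area = |Σ|/2 = 173.5.

173.5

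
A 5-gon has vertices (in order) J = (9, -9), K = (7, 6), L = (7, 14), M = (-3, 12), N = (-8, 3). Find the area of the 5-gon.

215.5

Apply the shoelace formula: 2A = Σ (x_i·y_{i+1} − x_{i+1}·y_i), indices taken mod 5.
J→K: (9)(6) − (7)(-9) = 117
K→L: (7)(14) − (7)(6) = 56
L→M: (7)(12) − (-3)(14) = 126
M→N: (-3)(3) − (-8)(12) = 87
N→J: (-8)(-9) − (9)(3) = 45
Σ = 431
Area = |Σ|/2 = 215.5.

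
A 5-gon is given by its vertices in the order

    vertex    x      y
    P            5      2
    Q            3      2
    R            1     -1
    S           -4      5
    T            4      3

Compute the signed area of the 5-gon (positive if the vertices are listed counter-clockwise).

Apply Gauss's area formula: 2A = Σ (x_i·y_{i+1} − x_{i+1}·y_i), indices taken mod 5.
Cross-terms: 4, -5, 1, -32, -7  ⇒  Σ = -39
Signed area = Σ/2 = -19.5 (negative ⇒ clockwise traversal).

-19.5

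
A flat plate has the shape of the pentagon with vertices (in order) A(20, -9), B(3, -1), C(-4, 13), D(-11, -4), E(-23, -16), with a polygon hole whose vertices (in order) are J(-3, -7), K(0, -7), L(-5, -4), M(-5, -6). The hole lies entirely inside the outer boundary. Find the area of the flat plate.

399.5

Outer boundary:
Apply the surveyor's formula: 2A = Σ (x_i·y_{i+1} − x_{i+1}·y_i), indices taken mod 5.
Σ = (7) + (35) + (159) + (84) + (527) = 812
Area = |Σ|/2 = 406.
Hole:
Apply Gauss's area formula: 2A = Σ (x_i·y_{i+1} − x_{i+1}·y_i), indices taken mod 4.
Σ = (21) + (-35) + (10) + (17) = 13
Area = |Σ|/2 = 6.5.
Net area = 406 − 6.5 = 399.5.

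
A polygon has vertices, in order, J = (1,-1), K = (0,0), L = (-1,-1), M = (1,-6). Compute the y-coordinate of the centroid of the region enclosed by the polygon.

-7/3

Apply the surveyor's formula. First the cross-terms c_i = x_i·y_{i+1} − x_{i+1}·y_i:
  0, 0, 7, 5  ⇒  2A = 12, A = 6.
Then Σ (y_i + y_{i+1})·c_i = -84, so ȳ = -84 / (6·6) = -7/3.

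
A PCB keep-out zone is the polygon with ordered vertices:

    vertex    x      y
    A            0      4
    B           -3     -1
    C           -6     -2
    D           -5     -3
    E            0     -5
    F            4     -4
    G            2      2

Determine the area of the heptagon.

44.5

Cross-terms: 12, 0, 8, 25, 20, 16, 8  ⇒  Σ = 89
Area = |Σ|/2 = 44.5.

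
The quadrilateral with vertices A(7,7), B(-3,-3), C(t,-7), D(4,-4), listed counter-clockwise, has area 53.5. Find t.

-2

The doubled signed area Σ (x_i y_{i+1} − x_{i+1} y_i) is linear in t.
With t=0 it equals 105; the coefficient of t is -1 (from the two edges through C).
So -1·t + 105 = 2·53.5 = 107 ⇒ t = -2.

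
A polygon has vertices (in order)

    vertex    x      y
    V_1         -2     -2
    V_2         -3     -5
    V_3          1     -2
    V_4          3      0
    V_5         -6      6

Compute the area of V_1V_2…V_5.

31.5

V_1→V_2: (-2)(-5) − (-3)(-2) = 4
V_2→V_3: (-3)(-2) − (1)(-5) = 11
V_3→V_4: (1)(0) − (3)(-2) = 6
V_4→V_5: (3)(6) − (-6)(0) = 18
V_5→V_1: (-6)(-2) − (-2)(6) = 24
Σ = 63
Area = |Σ|/2 = 31.5.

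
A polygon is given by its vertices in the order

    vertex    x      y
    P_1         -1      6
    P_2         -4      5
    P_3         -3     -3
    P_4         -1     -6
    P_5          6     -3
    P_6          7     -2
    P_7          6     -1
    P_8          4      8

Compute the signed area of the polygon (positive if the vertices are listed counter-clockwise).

Σ = (19) + (27) + (15) + (39) + (9) + (5) + (52) + (32) = 198
Signed area = Σ/2 = 99 (positive ⇒ counter-clockwise traversal).

99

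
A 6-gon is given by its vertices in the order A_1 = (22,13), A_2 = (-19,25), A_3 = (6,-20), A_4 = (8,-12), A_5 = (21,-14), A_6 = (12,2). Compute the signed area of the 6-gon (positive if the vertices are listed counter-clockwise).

788.5

Apply the shoelace formula: 2A = Σ (x_i·y_{i+1} − x_{i+1}·y_i), indices taken mod 6.
A_1→A_2: (22)(25) − (-19)(13) = 797
A_2→A_3: (-19)(-20) − (6)(25) = 230
A_3→A_4: (6)(-12) − (8)(-20) = 88
A_4→A_5: (8)(-14) − (21)(-12) = 140
A_5→A_6: (21)(2) − (12)(-14) = 210
A_6→A_1: (12)(13) − (22)(2) = 112
Σ = 1577
Signed area = Σ/2 = 788.5 (positive ⇒ counter-clockwise traversal).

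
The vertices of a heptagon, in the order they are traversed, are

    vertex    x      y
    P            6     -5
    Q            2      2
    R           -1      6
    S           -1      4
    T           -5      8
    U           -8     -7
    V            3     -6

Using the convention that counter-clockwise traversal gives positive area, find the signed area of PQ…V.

Σ = (22) + (14) + (2) + (12) + (99) + (69) + (21) = 239
Signed area = Σ/2 = 119.5 (positive ⇒ counter-clockwise traversal).

119.5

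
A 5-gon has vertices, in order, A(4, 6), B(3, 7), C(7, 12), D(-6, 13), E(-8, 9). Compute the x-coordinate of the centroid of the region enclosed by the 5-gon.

Apply the shoelace (surveyor's) formula. First the cross-terms c_i = x_i·y_{i+1} − x_{i+1}·y_i:
  10, -13, 163, 50, -84  ⇒  2A = 126, A = 63.
Then Σ (x_i + x_{i+1})·c_i = -261, so x̄ = -261 / (6·63) = -29/42.

-29/42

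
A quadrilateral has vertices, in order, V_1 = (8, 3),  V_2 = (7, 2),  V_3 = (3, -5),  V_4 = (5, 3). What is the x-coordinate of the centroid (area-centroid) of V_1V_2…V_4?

Apply the surveyor's formula. First the cross-terms c_i = x_i·y_{i+1} − x_{i+1}·y_i:
  -5, -41, 34, -9  ⇒  2A = -21, A = -10.5.
Then Σ (x_i + x_{i+1})·c_i = -330, so x̄ = -330 / (6·(-10.5)) = 110/21.

110/21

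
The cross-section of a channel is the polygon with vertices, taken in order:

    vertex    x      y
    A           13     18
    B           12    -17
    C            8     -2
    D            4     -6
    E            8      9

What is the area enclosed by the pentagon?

Σ = (-437) + (112) + (-40) + (84) + (27) = -254
Area = |Σ|/2 = 127.

127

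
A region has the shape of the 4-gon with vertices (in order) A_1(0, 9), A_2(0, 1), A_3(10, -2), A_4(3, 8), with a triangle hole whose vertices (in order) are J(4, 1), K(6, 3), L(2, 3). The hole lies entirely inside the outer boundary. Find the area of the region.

47.5

Outer boundary:
Apply Gauss's area formula: 2A = Σ (x_i·y_{i+1} − x_{i+1}·y_i), indices taken mod 4.
A_1→A_2: (0)(1) − (0)(9) = 0
A_2→A_3: (0)(-2) − (10)(1) = -10
A_3→A_4: (10)(8) − (3)(-2) = 86
A_4→A_1: (3)(9) − (0)(8) = 27
Σ = 103
Area = |Σ|/2 = 51.5.
Hole:
J→K: (4)(3) − (6)(1) = 6
K→L: (6)(3) − (2)(3) = 12
L→J: (2)(1) − (4)(3) = -10
Σ = 8
Area = |Σ|/2 = 4.
Net area = 51.5 − 4 = 47.5.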